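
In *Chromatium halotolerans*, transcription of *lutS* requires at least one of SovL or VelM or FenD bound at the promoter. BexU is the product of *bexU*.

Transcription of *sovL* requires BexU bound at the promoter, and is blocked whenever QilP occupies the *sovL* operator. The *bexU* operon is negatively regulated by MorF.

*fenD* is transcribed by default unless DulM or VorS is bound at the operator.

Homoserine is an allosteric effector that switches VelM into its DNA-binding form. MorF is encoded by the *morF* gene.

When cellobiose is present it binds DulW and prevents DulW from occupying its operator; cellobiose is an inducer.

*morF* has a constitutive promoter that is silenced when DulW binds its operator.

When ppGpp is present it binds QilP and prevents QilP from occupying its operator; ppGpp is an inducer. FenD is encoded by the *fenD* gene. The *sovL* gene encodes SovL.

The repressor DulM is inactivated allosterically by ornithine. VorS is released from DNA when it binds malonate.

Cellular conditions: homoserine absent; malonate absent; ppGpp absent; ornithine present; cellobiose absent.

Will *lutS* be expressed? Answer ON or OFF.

ppGpp is absent, so QilP is active.
Cellobiose is absent, so DulW is active.
With repressor DulW bound, *morF* is not transcribed.
So MorF is not produced.
With no repressor bound, *bexU* is transcribed.
So BexU is produced and active.
With repressor QilP bound, *sovL* is not transcribed.
So SovL is not produced.
Homoserine is absent, so VelM is inactive.
Ornithine is present, so DulM is inactive.
Malonate is absent, so VorS is active.
With repressor VorS bound, *fenD* is not transcribed.
So FenD is not produced.
No activator is available at the *lutS* promoter, so *lutS* is not transcribed.

OFF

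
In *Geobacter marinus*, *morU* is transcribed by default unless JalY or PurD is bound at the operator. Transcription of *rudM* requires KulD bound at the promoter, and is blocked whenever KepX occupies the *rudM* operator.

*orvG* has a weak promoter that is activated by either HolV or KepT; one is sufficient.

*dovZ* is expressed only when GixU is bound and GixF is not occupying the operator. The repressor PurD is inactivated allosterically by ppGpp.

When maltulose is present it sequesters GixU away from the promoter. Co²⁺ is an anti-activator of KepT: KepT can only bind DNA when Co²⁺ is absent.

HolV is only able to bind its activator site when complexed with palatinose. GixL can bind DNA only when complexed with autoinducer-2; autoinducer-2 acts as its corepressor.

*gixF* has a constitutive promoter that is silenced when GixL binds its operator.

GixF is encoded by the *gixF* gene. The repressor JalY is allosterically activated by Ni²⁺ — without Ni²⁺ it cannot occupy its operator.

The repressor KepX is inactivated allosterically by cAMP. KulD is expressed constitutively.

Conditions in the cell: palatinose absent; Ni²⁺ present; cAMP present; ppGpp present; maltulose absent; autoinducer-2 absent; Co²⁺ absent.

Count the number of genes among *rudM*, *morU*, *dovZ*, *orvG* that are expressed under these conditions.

KulD is produced constitutively and is active.
cAMP is present, so KepX is inactive.
No repressor is bound and KulD is active, so *rudM* is transcribed.
→ *rudM* is ON.
Ni²⁺ is present, so JalY is active.
ppGpp is present, so PurD is inactive.
With repressor JalY bound, *morU* is not transcribed.
→ *morU* is OFF.
Autoinducer-2 is absent, so GixL is inactive.
With no repressor bound, *gixF* is transcribed.
So GixF is produced and active.
Maltulose is absent, so GixU is active.
With repressor GixF bound, *dovZ* is not transcribed.
→ *dovZ* is OFF.
Palatinose is absent, so HolV is inactive.
Co²⁺ is absent, so KepT is active.
Activator KepT is present, so *orvG* is transcribed.
→ *orvG* is ON.
2 of the 4 genes are transcribed.

2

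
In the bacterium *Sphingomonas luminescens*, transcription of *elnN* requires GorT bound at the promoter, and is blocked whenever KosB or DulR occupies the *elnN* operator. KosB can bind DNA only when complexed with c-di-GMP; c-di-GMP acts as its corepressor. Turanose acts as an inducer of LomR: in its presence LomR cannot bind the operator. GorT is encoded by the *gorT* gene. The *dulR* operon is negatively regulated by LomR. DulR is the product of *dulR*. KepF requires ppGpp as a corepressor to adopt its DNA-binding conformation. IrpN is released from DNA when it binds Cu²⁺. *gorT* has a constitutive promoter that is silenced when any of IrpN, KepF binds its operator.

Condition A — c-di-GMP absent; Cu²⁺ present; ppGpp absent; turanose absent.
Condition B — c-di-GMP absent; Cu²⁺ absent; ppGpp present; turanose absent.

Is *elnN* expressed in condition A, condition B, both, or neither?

A only

Condition A:
c-di-GMP is absent, so KosB is inactive.
Cu²⁺ is present, so IrpN is inactive.
ppGpp is absent, so KepF is inactive.
With no repressor bound, *gorT* is transcribed.
So GorT is produced and active.
Turanose is absent, so LomR is active.
With repressor LomR bound, *dulR* is not transcribed.
So DulR is not produced.
No repressor is bound and GorT is active, so *elnN* is transcribed.
→ *elnN* is ON in A.
Condition B:
c-di-GMP is absent, so KosB is inactive.
Cu²⁺ is absent, so IrpN is active.
ppGpp is present, so KepF is active.
With repressor IrpN bound, *gorT* is not transcribed.
So GorT is not produced.
Turanose is absent, so LomR is active.
With repressor LomR bound, *dulR* is not transcribed.
So DulR is not produced.
Required activator GorT is absent, so *elnN* is not transcribed.
→ *elnN* is OFF in B.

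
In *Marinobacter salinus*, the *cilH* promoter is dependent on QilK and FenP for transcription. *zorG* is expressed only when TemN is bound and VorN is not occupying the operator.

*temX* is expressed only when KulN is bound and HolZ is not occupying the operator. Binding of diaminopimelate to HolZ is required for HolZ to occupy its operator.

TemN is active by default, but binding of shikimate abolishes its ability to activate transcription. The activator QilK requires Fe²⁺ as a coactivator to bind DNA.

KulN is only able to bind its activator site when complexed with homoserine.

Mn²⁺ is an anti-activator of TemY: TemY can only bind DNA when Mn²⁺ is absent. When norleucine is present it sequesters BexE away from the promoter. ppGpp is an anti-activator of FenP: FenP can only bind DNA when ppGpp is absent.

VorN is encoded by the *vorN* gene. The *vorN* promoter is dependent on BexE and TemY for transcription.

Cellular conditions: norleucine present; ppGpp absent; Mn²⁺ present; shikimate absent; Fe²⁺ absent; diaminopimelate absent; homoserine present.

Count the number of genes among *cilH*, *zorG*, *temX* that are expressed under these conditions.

Fe²⁺ is absent, so QilK is inactive.
ppGpp is absent, so FenP is active.
Required activator QilK is absent, so *cilH* is not transcribed.
→ *cilH* is OFF.
Shikimate is absent, so TemN is active.
Norleucine is present, so BexE is inactive.
Mn²⁺ is present, so TemY is inactive.
Required activator BexE is absent, so *vorN* is not transcribed.
So VorN is not produced.
No repressor is bound and TemN is active, so *zorG* is transcribed.
→ *zorG* is ON.
Homoserine is present, so KulN is active.
Diaminopimelate is absent, so HolZ is inactive.
No repressor is bound and KulN is active, so *temX* is transcribed.
→ *temX* is ON.
2 of the 3 genes are transcribed.

2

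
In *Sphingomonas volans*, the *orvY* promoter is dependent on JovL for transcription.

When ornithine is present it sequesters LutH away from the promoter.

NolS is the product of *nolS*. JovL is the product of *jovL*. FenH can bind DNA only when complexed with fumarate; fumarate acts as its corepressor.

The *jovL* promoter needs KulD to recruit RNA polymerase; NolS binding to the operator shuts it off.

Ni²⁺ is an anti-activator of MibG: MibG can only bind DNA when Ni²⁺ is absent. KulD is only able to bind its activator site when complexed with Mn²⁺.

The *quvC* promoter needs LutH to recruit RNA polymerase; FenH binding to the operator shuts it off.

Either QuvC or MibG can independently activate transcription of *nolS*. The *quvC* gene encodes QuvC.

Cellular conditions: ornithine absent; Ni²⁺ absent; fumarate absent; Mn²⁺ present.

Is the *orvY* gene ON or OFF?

OFF

Ornithine is absent, so LutH is active.
Fumarate is absent, so FenH is inactive.
No repressor is bound and LutH is active, so *quvC* is transcribed.
So QuvC is produced and active.
Ni²⁺ is absent, so MibG is active.
Activator QuvC is present, so *nolS* is transcribed.
So NolS is produced and active.
Mn²⁺ is present, so KulD is active.
With repressor NolS bound, *jovL* is not transcribed.
So JovL is not produced.
Required activator JovL is absent, so *orvY* is not transcribed.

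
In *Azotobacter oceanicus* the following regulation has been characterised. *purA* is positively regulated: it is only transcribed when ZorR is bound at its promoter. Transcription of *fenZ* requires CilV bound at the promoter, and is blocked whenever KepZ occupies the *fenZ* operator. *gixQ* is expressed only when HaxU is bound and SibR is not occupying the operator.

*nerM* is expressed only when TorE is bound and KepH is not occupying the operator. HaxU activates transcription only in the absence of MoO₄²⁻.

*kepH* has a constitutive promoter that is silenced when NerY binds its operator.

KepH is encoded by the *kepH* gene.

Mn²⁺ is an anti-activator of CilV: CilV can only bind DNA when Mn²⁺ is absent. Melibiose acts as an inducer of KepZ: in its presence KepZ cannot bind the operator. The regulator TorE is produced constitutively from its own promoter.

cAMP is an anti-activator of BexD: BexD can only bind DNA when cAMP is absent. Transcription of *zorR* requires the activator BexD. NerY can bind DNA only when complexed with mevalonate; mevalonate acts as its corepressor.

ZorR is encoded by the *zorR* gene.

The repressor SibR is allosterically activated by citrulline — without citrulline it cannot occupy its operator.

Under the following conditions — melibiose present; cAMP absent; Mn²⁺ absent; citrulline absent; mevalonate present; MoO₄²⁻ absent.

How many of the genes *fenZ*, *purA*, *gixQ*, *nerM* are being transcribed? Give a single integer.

Melibiose is present, so KepZ is inactive.
Mn²⁺ is absent, so CilV is active.
No repressor is bound and CilV is active, so *fenZ* is transcribed.
→ *fenZ* is ON.
cAMP is absent, so BexD is active.
No repressor is bound and BexD is active, so *zorR* is transcribed.
So ZorR is produced and active.
No repressor is bound and ZorR is active, so *purA* is transcribed.
→ *purA* is ON.
Citrulline is absent, so SibR is inactive.
MoO₄²⁻ is absent, so HaxU is active.
No repressor is bound and HaxU is active, so *gixQ* is transcribed.
→ *gixQ* is ON.
Mevalonate is present, so NerY is active.
With repressor NerY bound, *kepH* is not transcribed.
So KepH is not produced.
TorE is produced constitutively and is active.
No repressor is bound and TorE is active, so *nerM* is transcribed.
→ *nerM* is ON.
4 of the 4 genes are transcribed.

4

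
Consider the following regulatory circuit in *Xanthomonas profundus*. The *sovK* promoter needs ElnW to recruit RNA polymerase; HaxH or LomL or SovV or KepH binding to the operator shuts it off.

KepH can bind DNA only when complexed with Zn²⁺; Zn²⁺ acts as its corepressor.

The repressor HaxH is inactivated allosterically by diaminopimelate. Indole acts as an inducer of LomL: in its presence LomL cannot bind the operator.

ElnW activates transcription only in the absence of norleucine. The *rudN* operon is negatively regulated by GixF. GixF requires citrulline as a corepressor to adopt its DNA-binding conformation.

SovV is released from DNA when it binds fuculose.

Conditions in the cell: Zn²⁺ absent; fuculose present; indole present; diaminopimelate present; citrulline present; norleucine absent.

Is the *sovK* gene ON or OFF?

ON

Norleucine is absent, so ElnW is active.
Diaminopimelate is present, so HaxH is inactive.
Indole is present, so LomL is inactive.
Fuculose is present, so SovV is inactive.
Zn²⁺ is absent, so KepH is inactive.
No repressor is bound and ElnW is active, so *sovK* is transcribed.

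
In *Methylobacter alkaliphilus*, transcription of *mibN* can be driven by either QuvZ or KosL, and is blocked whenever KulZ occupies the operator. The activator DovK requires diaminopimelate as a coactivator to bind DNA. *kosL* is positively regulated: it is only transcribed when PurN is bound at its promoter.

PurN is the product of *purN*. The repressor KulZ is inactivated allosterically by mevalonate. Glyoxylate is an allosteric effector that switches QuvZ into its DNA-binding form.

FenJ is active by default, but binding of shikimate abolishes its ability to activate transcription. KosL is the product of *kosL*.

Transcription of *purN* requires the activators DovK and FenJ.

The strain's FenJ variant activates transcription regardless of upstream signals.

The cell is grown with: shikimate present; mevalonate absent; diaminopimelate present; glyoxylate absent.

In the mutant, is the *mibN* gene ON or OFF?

OFF

Glyoxylate is absent, so QuvZ is inactive.
Mevalonate is absent, so KulZ is active.
Diaminopimelate is present, so DovK is active.
FenJ is constitutively active in this strain.
No repressor is bound and DovK and FenJ are active, so *purN* is transcribed.
So PurN is produced and active.
No repressor is bound and PurN is active, so *kosL* is transcribed.
So KosL is produced and active.
With repressor KulZ bound, *mibN* is not transcribed.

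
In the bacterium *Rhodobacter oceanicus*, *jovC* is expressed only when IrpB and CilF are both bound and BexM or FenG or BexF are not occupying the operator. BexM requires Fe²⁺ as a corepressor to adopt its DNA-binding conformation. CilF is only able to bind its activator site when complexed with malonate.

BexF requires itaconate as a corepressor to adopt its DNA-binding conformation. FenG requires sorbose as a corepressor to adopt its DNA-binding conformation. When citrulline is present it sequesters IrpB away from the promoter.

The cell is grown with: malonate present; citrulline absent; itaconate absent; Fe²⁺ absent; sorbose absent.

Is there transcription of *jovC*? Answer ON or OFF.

ON

Fe²⁺ is absent, so BexM is inactive.
Citrulline is absent, so IrpB is active.
Malonate is present, so CilF is active.
Sorbose is absent, so FenG is inactive.
Itaconate is absent, so BexF is inactive.
No repressor is bound and IrpB and CilF are active, so *jovC* is transcribed.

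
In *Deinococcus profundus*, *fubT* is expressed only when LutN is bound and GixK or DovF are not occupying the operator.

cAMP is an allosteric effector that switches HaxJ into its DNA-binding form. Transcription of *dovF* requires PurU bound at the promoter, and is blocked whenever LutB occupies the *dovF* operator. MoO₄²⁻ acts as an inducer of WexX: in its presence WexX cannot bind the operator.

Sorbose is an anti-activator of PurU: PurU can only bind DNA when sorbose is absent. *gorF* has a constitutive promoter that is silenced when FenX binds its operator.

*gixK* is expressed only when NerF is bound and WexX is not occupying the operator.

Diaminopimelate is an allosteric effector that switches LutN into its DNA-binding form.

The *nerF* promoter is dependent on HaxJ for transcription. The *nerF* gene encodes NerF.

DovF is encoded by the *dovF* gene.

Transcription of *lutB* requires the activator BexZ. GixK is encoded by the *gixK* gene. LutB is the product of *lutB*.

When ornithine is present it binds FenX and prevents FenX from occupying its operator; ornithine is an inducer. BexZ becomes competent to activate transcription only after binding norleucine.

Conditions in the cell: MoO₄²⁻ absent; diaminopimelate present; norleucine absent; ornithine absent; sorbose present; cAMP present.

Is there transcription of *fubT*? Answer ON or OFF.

Diaminopimelate is present, so LutN is active.
MoO₄²⁻ is absent, so WexX is active.
cAMP is present, so HaxJ is active.
No repressor is bound and HaxJ is active, so *nerF* is transcribed.
So NerF is produced and active.
With repressor WexX bound, *gixK* is not transcribed.
So GixK is not produced.
Sorbose is present, so PurU is inactive.
Norleucine is absent, so BexZ is inactive.
Required activator BexZ is absent, so *lutB* is not transcribed.
So LutB is not produced.
Required activator PurU is absent, so *dovF* is not transcribed.
So DovF is not produced.
No repressor is bound and LutN is active, so *fubT* is transcribed.

ON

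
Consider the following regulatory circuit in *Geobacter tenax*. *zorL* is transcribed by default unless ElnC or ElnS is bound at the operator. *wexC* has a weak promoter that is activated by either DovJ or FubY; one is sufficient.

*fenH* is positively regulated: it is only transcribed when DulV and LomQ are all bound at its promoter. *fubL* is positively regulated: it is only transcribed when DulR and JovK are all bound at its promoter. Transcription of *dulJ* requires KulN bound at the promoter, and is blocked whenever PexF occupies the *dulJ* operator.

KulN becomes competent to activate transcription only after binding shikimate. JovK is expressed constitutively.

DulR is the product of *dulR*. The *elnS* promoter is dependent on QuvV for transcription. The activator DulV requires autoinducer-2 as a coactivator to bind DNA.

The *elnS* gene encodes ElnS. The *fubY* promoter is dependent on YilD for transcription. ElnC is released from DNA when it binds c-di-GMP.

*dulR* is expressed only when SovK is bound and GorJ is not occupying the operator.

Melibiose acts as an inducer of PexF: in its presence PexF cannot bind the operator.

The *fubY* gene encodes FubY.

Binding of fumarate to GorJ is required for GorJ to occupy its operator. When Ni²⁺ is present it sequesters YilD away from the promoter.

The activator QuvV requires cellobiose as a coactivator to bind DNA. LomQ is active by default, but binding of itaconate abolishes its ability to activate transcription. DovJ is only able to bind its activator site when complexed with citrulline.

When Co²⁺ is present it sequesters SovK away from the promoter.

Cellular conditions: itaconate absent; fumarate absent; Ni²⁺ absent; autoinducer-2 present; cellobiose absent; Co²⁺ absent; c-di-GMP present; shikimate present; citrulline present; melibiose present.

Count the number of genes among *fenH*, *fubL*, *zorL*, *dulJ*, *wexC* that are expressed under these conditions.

5

Autoinducer-2 is present, so DulV is active.
Itaconate is absent, so LomQ is active.
No repressor is bound and DulV and LomQ are active, so *fenH* is transcribed.
→ *fenH* is ON.
Co²⁺ is absent, so SovK is active.
Fumarate is absent, so GorJ is inactive.
No repressor is bound and SovK is active, so *dulR* is transcribed.
So DulR is produced and active.
JovK is produced constitutively and is active.
No repressor is bound and DulR and JovK are active, so *fubL* is transcribed.
→ *fubL* is ON.
c-di-GMP is present, so ElnC is inactive.
Cellobiose is absent, so QuvV is inactive.
Required activator QuvV is absent, so *elnS* is not transcribed.
So ElnS is not produced.
With no repressor bound, *zorL* is transcribed.
→ *zorL* is ON.
Shikimate is present, so KulN is active.
Melibiose is present, so PexF is inactive.
No repressor is bound and KulN is active, so *dulJ* is transcribed.
→ *dulJ* is ON.
Citrulline is present, so DovJ is active.
Ni²⁺ is absent, so YilD is active.
No repressor is bound and YilD is active, so *fubY* is transcribed.
So FubY is produced and active.
Activator DovJ is present, so *wexC* is transcribed.
→ *wexC* is ON.
5 of the 5 genes are transcribed.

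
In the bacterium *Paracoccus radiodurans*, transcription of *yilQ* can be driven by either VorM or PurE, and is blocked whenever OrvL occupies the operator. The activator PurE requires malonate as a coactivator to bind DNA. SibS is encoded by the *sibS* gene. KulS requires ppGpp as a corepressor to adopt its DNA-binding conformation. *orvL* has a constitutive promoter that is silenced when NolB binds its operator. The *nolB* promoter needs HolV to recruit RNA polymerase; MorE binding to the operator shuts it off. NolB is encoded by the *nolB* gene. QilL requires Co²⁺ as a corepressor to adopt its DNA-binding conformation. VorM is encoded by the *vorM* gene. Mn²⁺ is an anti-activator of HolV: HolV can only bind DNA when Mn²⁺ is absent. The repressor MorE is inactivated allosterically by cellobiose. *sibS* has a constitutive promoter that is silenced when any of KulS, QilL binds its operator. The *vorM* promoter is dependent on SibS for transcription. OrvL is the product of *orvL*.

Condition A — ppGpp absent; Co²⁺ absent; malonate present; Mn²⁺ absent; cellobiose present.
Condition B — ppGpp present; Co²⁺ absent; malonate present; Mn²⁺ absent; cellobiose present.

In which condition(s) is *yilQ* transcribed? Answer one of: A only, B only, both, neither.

both

Condition A:
ppGpp is absent, so KulS is inactive.
Co²⁺ is absent, so QilL is inactive.
With no repressor bound, *sibS* is transcribed.
So SibS is produced and active.
No repressor is bound and SibS is active, so *vorM* is transcribed.
So VorM is produced and active.
Malonate is present, so PurE is active.
Mn²⁺ is absent, so HolV is active.
Cellobiose is present, so MorE is inactive.
No repressor is bound and HolV is active, so *nolB* is transcribed.
So NolB is produced and active.
With repressor NolB bound, *orvL* is not transcribed.
So OrvL is not produced.
Activator VorM is present, so *yilQ* is transcribed.
→ *yilQ* is ON in A.
Condition B:
ppGpp is present, so KulS is active.
Co²⁺ is absent, so QilL is inactive.
With repressor KulS bound, *sibS* is not transcribed.
So SibS is not produced.
Required activator SibS is absent, so *vorM* is not transcribed.
So VorM is not produced.
Malonate is present, so PurE is active.
Mn²⁺ is absent, so HolV is active.
Cellobiose is present, so MorE is inactive.
No repressor is bound and HolV is active, so *nolB* is transcribed.
So NolB is produced and active.
With repressor NolB bound, *orvL* is not transcribed.
So OrvL is not produced.
Activator PurE is present, so *yilQ* is transcribed.
→ *yilQ* is ON in B.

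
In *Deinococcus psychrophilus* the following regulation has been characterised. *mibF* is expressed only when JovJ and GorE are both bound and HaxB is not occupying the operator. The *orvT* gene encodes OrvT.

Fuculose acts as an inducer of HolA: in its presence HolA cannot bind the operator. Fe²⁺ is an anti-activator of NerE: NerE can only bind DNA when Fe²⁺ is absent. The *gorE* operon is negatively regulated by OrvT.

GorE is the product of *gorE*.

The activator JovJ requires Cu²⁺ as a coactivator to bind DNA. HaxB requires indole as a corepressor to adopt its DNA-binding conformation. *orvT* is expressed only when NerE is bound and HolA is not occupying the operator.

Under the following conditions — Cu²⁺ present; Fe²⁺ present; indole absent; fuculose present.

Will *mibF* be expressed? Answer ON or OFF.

ON

Cu²⁺ is present, so JovJ is active.
Fe²⁺ is present, so NerE is inactive.
Fuculose is present, so HolA is inactive.
Required activator NerE is absent, so *orvT* is not transcribed.
So OrvT is not produced.
With no repressor bound, *gorE* is transcribed.
So GorE is produced and active.
Indole is absent, so HaxB is inactive.
No repressor is bound and JovJ and GorE are active, so *mibF* is transcribed.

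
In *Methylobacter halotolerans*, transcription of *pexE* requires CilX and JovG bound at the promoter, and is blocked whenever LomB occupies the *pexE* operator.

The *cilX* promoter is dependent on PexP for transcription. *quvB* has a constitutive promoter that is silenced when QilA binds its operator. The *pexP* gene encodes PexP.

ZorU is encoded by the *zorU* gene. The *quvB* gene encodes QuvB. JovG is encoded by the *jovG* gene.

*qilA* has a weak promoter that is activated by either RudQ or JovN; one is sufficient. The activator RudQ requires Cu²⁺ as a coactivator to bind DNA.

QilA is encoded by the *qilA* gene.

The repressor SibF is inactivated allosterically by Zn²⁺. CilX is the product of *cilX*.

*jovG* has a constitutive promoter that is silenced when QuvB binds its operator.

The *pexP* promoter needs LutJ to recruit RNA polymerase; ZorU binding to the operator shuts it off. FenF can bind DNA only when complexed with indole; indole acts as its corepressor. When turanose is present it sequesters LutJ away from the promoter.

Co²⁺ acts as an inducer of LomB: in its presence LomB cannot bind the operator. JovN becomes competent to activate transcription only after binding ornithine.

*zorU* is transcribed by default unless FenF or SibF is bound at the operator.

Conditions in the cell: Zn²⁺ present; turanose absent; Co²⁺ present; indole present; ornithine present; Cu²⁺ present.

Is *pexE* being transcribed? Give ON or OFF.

Co²⁺ is present, so LomB is inactive.
Indole is present, so FenF is active.
Zn²⁺ is present, so SibF is inactive.
With repressor FenF bound, *zorU* is not transcribed.
So ZorU is not produced.
Turanose is absent, so LutJ is active.
No repressor is bound and LutJ is active, so *pexP* is transcribed.
So PexP is produced and active.
No repressor is bound and PexP is active, so *cilX* is transcribed.
So CilX is produced and active.
Cu²⁺ is present, so RudQ is active.
Ornithine is present, so JovN is active.
Activator RudQ is present, so *qilA* is transcribed.
So QilA is produced and active.
With repressor QilA bound, *quvB* is not transcribed.
So QuvB is not produced.
With no repressor bound, *jovG* is transcribed.
So JovG is produced and active.
No repressor is bound and CilX and JovG are active, so *pexE* is transcribed.

ON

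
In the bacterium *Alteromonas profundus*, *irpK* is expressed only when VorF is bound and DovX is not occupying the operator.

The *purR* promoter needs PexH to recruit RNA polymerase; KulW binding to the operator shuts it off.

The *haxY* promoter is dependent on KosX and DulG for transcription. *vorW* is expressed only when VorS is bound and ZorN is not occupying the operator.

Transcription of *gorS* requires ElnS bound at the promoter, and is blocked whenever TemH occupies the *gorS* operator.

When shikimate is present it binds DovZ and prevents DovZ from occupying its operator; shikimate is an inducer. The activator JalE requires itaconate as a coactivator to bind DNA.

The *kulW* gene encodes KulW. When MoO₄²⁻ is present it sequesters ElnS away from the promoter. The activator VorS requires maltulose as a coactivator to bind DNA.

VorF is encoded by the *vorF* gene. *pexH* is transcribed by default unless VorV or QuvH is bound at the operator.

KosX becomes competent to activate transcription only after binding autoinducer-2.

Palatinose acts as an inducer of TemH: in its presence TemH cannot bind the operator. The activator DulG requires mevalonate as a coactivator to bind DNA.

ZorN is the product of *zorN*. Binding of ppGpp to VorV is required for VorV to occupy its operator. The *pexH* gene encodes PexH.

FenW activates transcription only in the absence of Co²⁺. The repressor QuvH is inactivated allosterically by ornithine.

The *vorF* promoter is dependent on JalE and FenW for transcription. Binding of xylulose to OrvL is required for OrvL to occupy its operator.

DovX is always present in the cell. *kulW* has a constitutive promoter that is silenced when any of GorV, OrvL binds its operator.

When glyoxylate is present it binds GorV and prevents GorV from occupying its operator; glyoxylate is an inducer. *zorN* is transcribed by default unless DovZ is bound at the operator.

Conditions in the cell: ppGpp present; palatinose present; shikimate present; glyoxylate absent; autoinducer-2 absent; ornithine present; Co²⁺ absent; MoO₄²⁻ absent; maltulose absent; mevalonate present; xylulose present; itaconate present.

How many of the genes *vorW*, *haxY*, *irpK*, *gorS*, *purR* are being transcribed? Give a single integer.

1

Maltulose is absent, so VorS is inactive.
Shikimate is present, so DovZ is inactive.
With no repressor bound, *zorN* is transcribed.
So ZorN is produced and active.
With repressor ZorN bound, *vorW* is not transcribed.
→ *vorW* is OFF.
Autoinducer-2 is absent, so KosX is inactive.
Mevalonate is present, so DulG is active.
Required activator KosX is absent, so *haxY* is not transcribed.
→ *haxY* is OFF.
Itaconate is present, so JalE is active.
Co²⁺ is absent, so FenW is active.
No repressor is bound and JalE and FenW are active, so *vorF* is transcribed.
So VorF is produced and active.
DovX is produced constitutively and is active.
With repressor DovX bound, *irpK* is not transcribed.
→ *irpK* is OFF.
Palatinose is present, so TemH is inactive.
MoO₄²⁻ is absent, so ElnS is active.
No repressor is bound and ElnS is active, so *gorS* is transcribed.
→ *gorS* is ON.
Glyoxylate is absent, so GorV is active.
Xylulose is present, so OrvL is active.
With repressor GorV bound, *kulW* is not transcribed.
So KulW is not produced.
ppGpp is present, so VorV is active.
Ornithine is present, so QuvH is inactive.
With repressor VorV bound, *pexH* is not transcribed.
So PexH is not produced.
Required activator PexH is absent, so *purR* is not transcribed.
→ *purR* is OFF.
1 of the 5 genes is transcribed.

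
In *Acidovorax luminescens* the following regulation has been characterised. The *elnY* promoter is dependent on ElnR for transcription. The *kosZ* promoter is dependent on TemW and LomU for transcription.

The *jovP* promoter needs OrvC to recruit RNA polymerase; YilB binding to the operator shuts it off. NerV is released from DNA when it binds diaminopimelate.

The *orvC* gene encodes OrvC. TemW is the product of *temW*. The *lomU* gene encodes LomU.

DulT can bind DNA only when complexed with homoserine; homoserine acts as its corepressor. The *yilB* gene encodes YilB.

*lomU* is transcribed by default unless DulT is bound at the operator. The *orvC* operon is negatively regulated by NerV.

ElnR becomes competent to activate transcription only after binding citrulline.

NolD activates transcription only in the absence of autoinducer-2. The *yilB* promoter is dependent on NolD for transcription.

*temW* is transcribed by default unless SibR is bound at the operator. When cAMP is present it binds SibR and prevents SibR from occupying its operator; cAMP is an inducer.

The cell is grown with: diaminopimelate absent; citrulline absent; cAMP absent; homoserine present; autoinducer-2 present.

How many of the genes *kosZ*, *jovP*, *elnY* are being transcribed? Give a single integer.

cAMP is absent, so SibR is active.
With repressor SibR bound, *temW* is not transcribed.
So TemW is not produced.
Homoserine is present, so DulT is active.
With repressor DulT bound, *lomU* is not transcribed.
So LomU is not produced.
Required activator TemW is absent, so *kosZ* is not transcribed.
→ *kosZ* is OFF.
Autoinducer-2 is present, so NolD is inactive.
Required activator NolD is absent, so *yilB* is not transcribed.
So YilB is not produced.
Diaminopimelate is absent, so NerV is active.
With repressor NerV bound, *orvC* is not transcribed.
So OrvC is not produced.
Required activator OrvC is absent, so *jovP* is not transcribed.
→ *jovP* is OFF.
Citrulline is absent, so ElnR is inactive.
Required activator ElnR is absent, so *elnY* is not transcribed.
→ *elnY* is OFF.
0 of the 3 genes are transcribed.

0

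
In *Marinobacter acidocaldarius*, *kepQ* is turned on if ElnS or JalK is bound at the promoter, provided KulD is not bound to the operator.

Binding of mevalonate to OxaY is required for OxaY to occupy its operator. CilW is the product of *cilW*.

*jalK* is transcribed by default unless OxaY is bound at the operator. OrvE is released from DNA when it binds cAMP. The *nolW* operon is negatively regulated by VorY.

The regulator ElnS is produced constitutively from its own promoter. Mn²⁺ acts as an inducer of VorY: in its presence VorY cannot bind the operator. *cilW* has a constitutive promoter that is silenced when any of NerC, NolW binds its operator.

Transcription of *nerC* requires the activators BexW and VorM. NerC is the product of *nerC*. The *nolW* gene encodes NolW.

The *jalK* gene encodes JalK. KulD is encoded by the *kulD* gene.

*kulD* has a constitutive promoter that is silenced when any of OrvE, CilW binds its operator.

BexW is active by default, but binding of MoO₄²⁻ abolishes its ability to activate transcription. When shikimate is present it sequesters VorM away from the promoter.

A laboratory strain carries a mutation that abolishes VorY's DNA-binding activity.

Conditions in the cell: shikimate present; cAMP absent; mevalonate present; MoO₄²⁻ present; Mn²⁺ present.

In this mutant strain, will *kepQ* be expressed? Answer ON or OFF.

ON

ElnS is produced constitutively and is active.
cAMP is absent, so OrvE is active.
MoO₄²⁻ is present, so BexW is inactive.
Shikimate is present, so VorM is inactive.
Required activator BexW is absent, so *nerC* is not transcribed.
So NerC is not produced.
VorY is non-functional in this strain, so it has no effect.
With no repressor bound, *nolW* is transcribed.
So NolW is produced and active.
With repressor NolW bound, *cilW* is not transcribed.
So CilW is not produced.
With repressor OrvE bound, *kulD* is not transcribed.
So KulD is not produced.
Mevalonate is present, so OxaY is active.
With repressor OxaY bound, *jalK* is not transcribed.
So JalK is not produced.
Activator ElnS is present, so *kepQ* is transcribed.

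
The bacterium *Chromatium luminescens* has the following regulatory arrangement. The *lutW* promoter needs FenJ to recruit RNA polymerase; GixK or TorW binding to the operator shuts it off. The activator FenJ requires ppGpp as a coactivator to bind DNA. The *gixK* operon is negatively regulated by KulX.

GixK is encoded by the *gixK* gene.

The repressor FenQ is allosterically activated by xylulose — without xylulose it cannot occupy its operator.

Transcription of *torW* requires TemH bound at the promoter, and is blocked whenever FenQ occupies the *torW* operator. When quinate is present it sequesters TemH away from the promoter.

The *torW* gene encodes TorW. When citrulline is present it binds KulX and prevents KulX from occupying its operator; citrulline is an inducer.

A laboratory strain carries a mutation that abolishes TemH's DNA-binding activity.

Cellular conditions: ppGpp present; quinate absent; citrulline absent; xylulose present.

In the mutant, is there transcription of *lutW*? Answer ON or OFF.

Citrulline is absent, so KulX is active.
With repressor KulX bound, *gixK* is not transcribed.
So GixK is not produced.
ppGpp is present, so FenJ is active.
TemH is non-functional in this strain, so it has no effect.
Xylulose is present, so FenQ is active.
With repressor FenQ bound, *torW* is not transcribed.
So TorW is not produced.
No repressor is bound and FenJ is active, so *lutW* is transcribed.

ON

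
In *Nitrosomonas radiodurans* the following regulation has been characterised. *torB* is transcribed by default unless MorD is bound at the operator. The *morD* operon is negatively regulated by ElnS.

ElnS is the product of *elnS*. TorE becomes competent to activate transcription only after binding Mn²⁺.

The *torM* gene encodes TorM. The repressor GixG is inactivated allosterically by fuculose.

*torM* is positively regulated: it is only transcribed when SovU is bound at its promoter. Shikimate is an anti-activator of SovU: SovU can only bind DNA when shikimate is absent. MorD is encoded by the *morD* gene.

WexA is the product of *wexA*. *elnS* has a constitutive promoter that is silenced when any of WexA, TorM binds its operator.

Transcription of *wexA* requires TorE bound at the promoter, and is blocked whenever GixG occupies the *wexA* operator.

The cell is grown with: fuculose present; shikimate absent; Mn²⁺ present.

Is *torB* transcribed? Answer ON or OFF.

Fuculose is present, so GixG is inactive.
Mn²⁺ is present, so TorE is active.
No repressor is bound and TorE is active, so *wexA* is transcribed.
So WexA is produced and active.
Shikimate is absent, so SovU is active.
No repressor is bound and SovU is active, so *torM* is transcribed.
So TorM is produced and active.
With repressor WexA bound, *elnS* is not transcribed.
So ElnS is not produced.
With no repressor bound, *morD* is transcribed.
So MorD is produced and active.
With repressor MorD bound, *torB* is not transcribed.

OFF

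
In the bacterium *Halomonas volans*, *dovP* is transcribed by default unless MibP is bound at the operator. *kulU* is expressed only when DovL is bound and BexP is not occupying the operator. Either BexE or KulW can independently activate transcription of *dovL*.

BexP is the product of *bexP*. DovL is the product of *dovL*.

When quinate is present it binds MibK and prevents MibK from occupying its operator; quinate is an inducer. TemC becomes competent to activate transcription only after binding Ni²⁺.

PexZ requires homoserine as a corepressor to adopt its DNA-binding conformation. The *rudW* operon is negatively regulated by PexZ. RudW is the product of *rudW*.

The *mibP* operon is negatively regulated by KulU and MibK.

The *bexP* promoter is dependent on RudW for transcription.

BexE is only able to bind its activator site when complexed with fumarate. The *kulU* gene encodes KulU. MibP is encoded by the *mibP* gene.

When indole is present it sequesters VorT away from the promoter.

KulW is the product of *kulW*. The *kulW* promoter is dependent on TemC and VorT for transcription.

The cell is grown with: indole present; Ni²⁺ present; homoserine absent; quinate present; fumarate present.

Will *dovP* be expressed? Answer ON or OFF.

OFF

Homoserine is absent, so PexZ is inactive.
With no repressor bound, *rudW* is transcribed.
So RudW is produced and active.
No repressor is bound and RudW is active, so *bexP* is transcribed.
So BexP is produced and active.
Fumarate is present, so BexE is active.
Ni²⁺ is present, so TemC is active.
Indole is present, so VorT is inactive.
Required activator VorT is absent, so *kulW* is not transcribed.
So KulW is not produced.
Activator BexE is present, so *dovL* is transcribed.
So DovL is produced and active.
With repressor BexP bound, *kulU* is not transcribed.
So KulU is not produced.
Quinate is present, so MibK is inactive.
With no repressor bound, *mibP* is transcribed.
So MibP is produced and active.
With repressor MibP bound, *dovP* is not transcribed.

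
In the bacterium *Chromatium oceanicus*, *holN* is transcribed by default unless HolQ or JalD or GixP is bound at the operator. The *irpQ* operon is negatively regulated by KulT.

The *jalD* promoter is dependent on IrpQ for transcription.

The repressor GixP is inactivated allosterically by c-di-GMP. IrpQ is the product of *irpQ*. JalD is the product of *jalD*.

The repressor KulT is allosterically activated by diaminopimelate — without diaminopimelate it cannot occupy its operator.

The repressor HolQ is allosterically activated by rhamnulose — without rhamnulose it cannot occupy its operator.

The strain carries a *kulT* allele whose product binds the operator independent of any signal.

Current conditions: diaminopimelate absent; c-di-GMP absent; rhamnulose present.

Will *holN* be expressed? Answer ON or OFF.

Rhamnulose is present, so HolQ is active.
KulT is constitutively active in this strain.
With repressor KulT bound, *irpQ* is not transcribed.
So IrpQ is not produced.
Required activator IrpQ is absent, so *jalD* is not transcribed.
So JalD is not produced.
c-di-GMP is absent, so GixP is active.
With repressor HolQ bound, *holN* is not transcribed.

OFF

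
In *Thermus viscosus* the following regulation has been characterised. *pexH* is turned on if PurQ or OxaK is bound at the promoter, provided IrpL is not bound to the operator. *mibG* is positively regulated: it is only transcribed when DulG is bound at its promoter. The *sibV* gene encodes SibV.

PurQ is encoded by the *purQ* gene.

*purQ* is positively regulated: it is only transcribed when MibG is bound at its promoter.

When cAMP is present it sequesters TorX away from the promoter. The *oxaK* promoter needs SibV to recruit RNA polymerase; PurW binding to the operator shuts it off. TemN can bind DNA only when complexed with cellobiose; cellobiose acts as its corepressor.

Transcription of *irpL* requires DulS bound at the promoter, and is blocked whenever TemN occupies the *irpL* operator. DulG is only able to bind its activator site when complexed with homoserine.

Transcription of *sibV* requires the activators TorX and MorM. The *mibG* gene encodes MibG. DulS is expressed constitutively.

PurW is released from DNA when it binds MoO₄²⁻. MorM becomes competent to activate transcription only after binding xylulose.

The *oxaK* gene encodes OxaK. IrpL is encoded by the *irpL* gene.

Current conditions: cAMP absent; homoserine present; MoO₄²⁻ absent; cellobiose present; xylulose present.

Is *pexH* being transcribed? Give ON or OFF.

ON

Homoserine is present, so DulG is active.
No repressor is bound and DulG is active, so *mibG* is transcribed.
So MibG is produced and active.
No repressor is bound and MibG is active, so *purQ* is transcribed.
So PurQ is produced and active.
cAMP is absent, so TorX is active.
Xylulose is present, so MorM is active.
No repressor is bound and TorX and MorM are active, so *sibV* is transcribed.
So SibV is produced and active.
MoO₄²⁻ is absent, so PurW is active.
With repressor PurW bound, *oxaK* is not transcribed.
So OxaK is not produced.
Cellobiose is present, so TemN is active.
DulS is produced constitutively and is active.
With repressor TemN bound, *irpL* is not transcribed.
So IrpL is not produced.
Activator PurQ is present, so *pexH* is transcribed.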